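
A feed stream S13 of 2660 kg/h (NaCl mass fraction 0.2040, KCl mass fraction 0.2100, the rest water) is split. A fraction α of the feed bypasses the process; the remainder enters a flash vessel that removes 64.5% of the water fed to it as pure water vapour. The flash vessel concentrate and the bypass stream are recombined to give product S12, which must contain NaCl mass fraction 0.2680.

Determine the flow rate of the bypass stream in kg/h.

All 2660×0.204 = 542.64 kg/h of NaCl reaches S12, so S12 = 542.64/0.268 = 2024.8 kg/h and vapour = 635.22 kg/h.
The evaporator receives (1−α)·2660 of feed at 0.586 water and removes 0.645 of that water:
0.645×0.586×(1−α)×2660 = 635.22
(1−α) = 635.22/1005.4 = 0.6318;  α = 0.3682.
Bypass flow = 0.3682×2660 = 979.38 kg/h.

979.4 kg/h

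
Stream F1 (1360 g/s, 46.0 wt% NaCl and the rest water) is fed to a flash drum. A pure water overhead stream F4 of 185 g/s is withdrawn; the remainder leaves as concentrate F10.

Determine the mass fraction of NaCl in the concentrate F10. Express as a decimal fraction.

0.532

NaCl is not removed: 1360×0.460 = 625.6 g/s of NaCl enters F10.
Concentrate = 1360 − 185 = 1175 g/s.
Mass fraction = 625.6/1175 = 0.532.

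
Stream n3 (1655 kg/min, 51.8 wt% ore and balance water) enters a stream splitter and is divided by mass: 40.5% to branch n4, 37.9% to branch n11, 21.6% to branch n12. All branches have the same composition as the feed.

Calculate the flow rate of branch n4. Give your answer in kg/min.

670.3 kg/min

Branch n4 flow = 0.405×1655 = 670.28 kg/min.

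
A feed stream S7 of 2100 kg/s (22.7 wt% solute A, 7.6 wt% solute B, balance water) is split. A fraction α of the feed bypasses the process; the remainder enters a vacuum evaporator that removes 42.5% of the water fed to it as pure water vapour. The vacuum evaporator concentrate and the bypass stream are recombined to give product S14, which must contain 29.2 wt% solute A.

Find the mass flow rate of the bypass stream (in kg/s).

521.9 kg/s

All 2100×0.227 = 476.7 kg/s of solute A reaches S14, so S14 = 476.7/0.292 = 1632.5 kg/s and vapour = 467.47 kg/s.
The evaporator receives (1−α)·2100 of feed at 0.697 water and removes 0.425 of that water:
0.425×0.697×(1−α)×2100 = 467.47
(1−α) = 467.47/622.07 = 0.7515;  α = 0.2485.
Bypass flow = 0.2485×2100 = 521.92 kg/s.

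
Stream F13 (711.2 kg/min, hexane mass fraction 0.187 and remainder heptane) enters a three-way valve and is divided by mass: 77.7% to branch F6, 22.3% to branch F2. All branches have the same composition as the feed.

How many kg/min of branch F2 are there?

Branch F2 flow = 0.223×711.2 = 158.6 kg/min.

158.6 kg/min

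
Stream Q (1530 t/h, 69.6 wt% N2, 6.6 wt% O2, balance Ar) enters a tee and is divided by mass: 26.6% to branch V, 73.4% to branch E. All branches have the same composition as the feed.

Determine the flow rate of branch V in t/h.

407 t/h

Branch V flow = 0.266×1530 = 406.98 t/h.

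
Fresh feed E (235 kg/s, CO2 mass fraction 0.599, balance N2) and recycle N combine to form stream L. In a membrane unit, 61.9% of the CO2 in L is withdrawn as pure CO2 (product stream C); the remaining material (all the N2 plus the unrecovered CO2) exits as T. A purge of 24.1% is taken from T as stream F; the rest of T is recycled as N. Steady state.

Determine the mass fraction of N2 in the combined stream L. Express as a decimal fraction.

0.664

N2 enters only via E and leaves only via the purge: 235×0.401 = 0.241×(N2 in T), and the membrane unit passes all N2, so N2 in L = N2 in T = 391.02 kg/s.
CO2 in L: m_A = 235×0.599 + (1−0.241)·(1−0.619)·m_A, so m_A = 140.76/0.7108 = 198.03 kg/s.
L = 198.03 + 391.02 = 589.05 kg/s.
N2 fraction in L = 391.02/589.05 = 0.664.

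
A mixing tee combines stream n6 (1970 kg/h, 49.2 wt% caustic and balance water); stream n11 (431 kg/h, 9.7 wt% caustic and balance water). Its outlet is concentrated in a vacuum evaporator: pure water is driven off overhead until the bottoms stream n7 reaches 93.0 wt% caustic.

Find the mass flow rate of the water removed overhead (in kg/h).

1314 kg/h

caustic entering = 1970×0.492 + 431×0.097 = 1011 kg/h.
All caustic reports to n7, so n7 = 1011/0.930 = 1087.1 kg/h.
Total feed = 2401 kg/h; overhead = 2401 − 1087.1 = 1313.9 kg/h.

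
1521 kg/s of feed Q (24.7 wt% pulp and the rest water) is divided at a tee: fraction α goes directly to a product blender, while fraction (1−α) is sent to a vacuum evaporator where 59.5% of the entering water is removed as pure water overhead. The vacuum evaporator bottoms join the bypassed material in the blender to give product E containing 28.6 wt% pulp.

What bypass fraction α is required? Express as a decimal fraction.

All 1521×0.247 = 375.69 kg/s of pulp reaches E, so E = 375.69/0.286 = 1313.6 kg/s and vapour = 207.41 kg/s.
The evaporator receives (1−α)·1521 of feed at 0.753 water and removes 0.595 of that water:
0.595×0.753×(1−α)×1521 = 207.41
(1−α) = 207.41/681.46 = 0.3044;  α = 0.6956.

0.696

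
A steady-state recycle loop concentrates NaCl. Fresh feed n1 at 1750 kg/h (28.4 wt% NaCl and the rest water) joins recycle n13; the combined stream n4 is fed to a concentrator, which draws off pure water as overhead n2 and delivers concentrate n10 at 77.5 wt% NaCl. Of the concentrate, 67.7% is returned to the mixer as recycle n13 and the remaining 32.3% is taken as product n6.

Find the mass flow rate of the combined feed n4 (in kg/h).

3094 kg/h

Overall NaCl balance (none leaves overhead): NaCl in fresh feed = NaCl in product, i.e. 1750×0.284 = (1−0.677)·n10·0.775.
n10 = 497/(0.775×0.323) = 1985.4 kg/h.
Recycle n13 = 0.677×1985.4 = 1344.1 kg/h.
Combined feed n4 = 1750 + 1344.1 = 3094.1 kg/h.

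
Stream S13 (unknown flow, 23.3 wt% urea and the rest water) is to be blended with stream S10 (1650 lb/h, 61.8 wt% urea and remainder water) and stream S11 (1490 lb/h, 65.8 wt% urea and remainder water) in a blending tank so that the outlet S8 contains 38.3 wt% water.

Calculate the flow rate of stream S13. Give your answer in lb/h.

163.4 lb/h

Let S13 be the unknown flow. Total out = 3140 + S13.
water balance: 1139.9 + 0.767·S13 = 0.383·(3140 + S13)
(0.767 − 0.383)·S13 = 0.383×3140 − 1139.9 = 62.74
S13 = 62.74 / 0.384 = 163.39 lb/h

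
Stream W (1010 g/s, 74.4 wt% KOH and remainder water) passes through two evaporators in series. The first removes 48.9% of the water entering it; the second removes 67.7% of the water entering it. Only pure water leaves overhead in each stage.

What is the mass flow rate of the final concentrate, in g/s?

794.1 g/s

water in feed = 1010×0.256 = 258.56 g/s.
After stage 1: water left = (1−0.489)×258.56 = 132.12; stream total = 883.56 g/s.
After stage 2: water left = (1−0.677)×132.12 = 42.676; final concentrate = 794.12 g/s.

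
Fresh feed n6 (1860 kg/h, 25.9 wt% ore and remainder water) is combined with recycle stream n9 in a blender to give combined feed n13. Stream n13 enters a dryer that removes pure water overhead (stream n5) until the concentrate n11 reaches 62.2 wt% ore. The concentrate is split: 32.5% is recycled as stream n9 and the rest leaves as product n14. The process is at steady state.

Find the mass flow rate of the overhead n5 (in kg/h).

1085 kg/h

Overall ore balance (none leaves overhead): ore in fresh feed = ore in product, i.e. 1860×0.259 = (1−0.325)·n11·0.622.
n11 = 481.74/(0.622×0.675) = 1147.4 kg/h.
Recycle n9 = 0.325×1147.4 = 372.91 kg/h.
Combined feed n13 = 1860 + 372.91 = 2232.9 kg/h.
Overhead n5 = n13 − n11 = 2232.9 − 1147.4 = 1085.5 kg/h.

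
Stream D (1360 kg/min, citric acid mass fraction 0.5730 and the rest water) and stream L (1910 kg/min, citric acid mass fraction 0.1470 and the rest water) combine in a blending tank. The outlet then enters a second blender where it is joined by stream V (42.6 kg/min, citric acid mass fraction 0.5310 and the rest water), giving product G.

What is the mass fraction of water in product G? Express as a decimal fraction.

0.6732

Overall, product flow = 3312.6 kg/min.
water in = 1360×0.427 + 1910×0.853 + 42.6×0.469 = 2229.9 kg/min.
water fraction in G = 0.6732.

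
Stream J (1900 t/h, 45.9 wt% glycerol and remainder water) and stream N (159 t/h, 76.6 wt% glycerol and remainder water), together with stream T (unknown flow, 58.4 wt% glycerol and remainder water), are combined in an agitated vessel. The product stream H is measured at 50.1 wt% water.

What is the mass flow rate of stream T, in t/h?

Let T be the unknown flow. Total out = 2059 + T.
water balance: 1065.1 + 0.416·T = 0.501·(2059 + T)
(0.416 − 0.501)·T = 0.501×2059 − 1065.1 = -33.547
T = -33.547 / -0.085 = 394.67 t/h

394.7 t/h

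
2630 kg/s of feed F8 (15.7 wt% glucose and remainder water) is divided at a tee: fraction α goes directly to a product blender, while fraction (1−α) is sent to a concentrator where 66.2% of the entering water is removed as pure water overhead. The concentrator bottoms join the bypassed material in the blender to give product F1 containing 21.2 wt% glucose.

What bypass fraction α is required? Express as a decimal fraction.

0.535

All 2630×0.157 = 412.91 kg/s of glucose reaches F1, so F1 = 412.91/0.212 = 1947.7 kg/s and vapour = 682.31 kg/s.
The evaporator receives (1−α)·2630 of feed at 0.843 water and removes 0.662 of that water:
0.662×0.843×(1−α)×2630 = 682.31
(1−α) = 682.31/1467.7 = 0.4649;  α = 0.5351.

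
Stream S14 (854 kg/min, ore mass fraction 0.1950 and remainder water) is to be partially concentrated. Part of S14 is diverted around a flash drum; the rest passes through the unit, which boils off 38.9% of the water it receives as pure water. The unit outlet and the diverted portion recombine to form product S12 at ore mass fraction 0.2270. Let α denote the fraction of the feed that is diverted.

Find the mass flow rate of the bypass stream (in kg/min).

469.6 kg/min

All 854×0.195 = 166.53 kg/min of ore reaches S12, so S12 = 166.53/0.227 = 733.61 kg/min and vapour = 120.39 kg/min.
The evaporator receives (1−α)·854 of feed at 0.805 water and removes 0.389 of that water:
0.389×0.805×(1−α)×854 = 120.39
(1−α) = 120.39/267.43 = 0.4502;  α = 0.5498.
Bypass flow = 0.5498×854 = 469.55 kg/min.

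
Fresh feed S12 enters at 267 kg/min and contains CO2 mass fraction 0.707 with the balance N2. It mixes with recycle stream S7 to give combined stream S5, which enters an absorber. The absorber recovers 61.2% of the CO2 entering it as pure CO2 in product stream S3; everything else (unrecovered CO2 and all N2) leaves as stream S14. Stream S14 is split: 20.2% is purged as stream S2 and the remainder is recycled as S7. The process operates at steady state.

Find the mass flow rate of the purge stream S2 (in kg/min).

N2 enters only via S12 and leaves only via the purge: 267×0.293 = 0.202×(N2 in S14), and the absorber passes all N2, so N2 in S5 = N2 in S14 = 387.28 kg/min.
CO2 in S5: m_A = 267×0.707 + (1−0.202)·(1−0.612)·m_A, so m_A = 188.77/0.6904 = 273.43 kg/min.
S14 = (1−0.612)×273.43 + 387.28 = 493.37 kg/min.
Purge S2 = 0.202×493.37 = 99.661 kg/min.

99.66 kg/min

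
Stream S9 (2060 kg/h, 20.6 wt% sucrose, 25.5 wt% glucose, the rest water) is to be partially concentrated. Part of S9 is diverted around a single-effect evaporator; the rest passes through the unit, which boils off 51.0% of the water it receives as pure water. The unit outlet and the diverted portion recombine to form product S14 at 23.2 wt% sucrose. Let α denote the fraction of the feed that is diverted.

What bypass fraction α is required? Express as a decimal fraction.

All 2060×0.206 = 424.36 kg/h of sucrose reaches S14, so S14 = 424.36/0.232 = 1829.1 kg/h and vapour = 230.86 kg/h.
The evaporator receives (1−α)·2060 of feed at 0.539 water and removes 0.510 of that water:
0.510×0.539×(1−α)×2060 = 230.86
(1−α) = 230.86/566.27 = 0.4077;  α = 0.5923.

0.592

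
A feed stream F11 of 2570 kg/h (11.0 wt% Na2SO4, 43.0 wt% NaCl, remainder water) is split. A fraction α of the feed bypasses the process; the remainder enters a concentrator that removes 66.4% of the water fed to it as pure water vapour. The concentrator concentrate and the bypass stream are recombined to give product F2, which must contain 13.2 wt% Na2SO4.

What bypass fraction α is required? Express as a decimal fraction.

0.454

All 2570×0.110 = 282.7 kg/h of Na2SO4 reaches F2, so F2 = 282.7/0.132 = 2141.7 kg/h and vapour = 428.33 kg/h.
The evaporator receives (1−α)·2570 of feed at 0.460 water and removes 0.664 of that water:
0.664×0.460×(1−α)×2570 = 428.33
(1−α) = 428.33/784.98 = 0.5457;  α = 0.4543.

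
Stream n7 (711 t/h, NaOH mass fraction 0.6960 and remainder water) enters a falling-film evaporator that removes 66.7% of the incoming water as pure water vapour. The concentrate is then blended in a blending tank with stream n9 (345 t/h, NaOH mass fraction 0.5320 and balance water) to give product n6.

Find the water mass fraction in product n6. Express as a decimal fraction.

0.2560

Vapour removed = 0.667×0.304×711 = 144.17 t/h; concentrate = 566.83 t/h.
water reaching the mixer = 71.976 (from concentrate) + 345×0.468 = 233.44 t/h.
Product flow = 566.83 + 345 = 911.83 t/h; water fraction = 0.2560.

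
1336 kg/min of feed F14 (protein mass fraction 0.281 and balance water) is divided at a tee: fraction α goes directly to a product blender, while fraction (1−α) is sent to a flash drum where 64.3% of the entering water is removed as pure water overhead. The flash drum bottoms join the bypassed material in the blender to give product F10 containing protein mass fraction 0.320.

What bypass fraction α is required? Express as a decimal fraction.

0.736

All 1336×0.281 = 375.42 kg/min of protein reaches F10, so F10 = 375.42/0.320 = 1173.2 kg/min and vapour = 162.82 kg/min.
The evaporator receives (1−α)·1336 of feed at 0.719 water and removes 0.643 of that water:
0.643×0.719×(1−α)×1336 = 162.82
(1−α) = 162.82/617.66 = 0.2636;  α = 0.7364.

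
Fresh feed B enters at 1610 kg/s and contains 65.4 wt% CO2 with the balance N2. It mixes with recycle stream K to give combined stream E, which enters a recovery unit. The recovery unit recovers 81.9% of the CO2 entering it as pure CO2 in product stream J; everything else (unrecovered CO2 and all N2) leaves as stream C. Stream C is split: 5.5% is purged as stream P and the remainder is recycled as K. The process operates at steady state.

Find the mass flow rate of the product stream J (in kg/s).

CO2 in E: m_A = 1610×0.654 + (1−0.055)·(1−0.819)·m_A, so m_A = 1052.9/0.8290 = 1270.2 kg/s.
Product J = 0.819×1270.2 = 1040.3 kg/s.

1040 kg/s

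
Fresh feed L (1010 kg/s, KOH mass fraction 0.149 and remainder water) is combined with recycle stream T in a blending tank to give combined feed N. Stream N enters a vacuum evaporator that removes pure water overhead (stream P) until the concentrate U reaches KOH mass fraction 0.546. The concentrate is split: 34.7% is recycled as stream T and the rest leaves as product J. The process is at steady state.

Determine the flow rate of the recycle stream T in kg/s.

146.5 kg/s

Overall KOH balance (none leaves overhead): KOH in fresh feed = KOH in product, i.e. 1010×0.149 = (1−0.347)·U·0.546.
U = 150.49/(0.546×0.653) = 422.09 kg/s.
Recycle T = 0.347×422.09 = 146.46 kg/s.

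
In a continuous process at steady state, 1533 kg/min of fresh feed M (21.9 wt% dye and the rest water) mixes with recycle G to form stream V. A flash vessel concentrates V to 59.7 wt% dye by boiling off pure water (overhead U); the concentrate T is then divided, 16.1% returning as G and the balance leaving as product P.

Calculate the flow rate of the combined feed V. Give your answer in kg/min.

1641 kg/min

Overall dye balance (none leaves overhead): dye in fresh feed = dye in product, i.e. 1533×0.219 = (1−0.161)·T·0.597.
T = 335.73/(0.597×0.839) = 670.27 kg/min.
Recycle G = 0.161×670.27 = 107.91 kg/min.
Combined feed V = 1533 + 107.91 = 1640.9 kg/min.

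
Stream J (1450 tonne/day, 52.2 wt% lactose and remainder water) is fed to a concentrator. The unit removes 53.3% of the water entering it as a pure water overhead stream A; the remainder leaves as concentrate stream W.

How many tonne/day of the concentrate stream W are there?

water entering = 1450×0.478 = 693.1 tonne/day; overhead removed = 0.533×693.1 = 369.42 tonne/day.
Concentrate = 1450 − 369.42 = 1080.6 tonne/day.

1081 tonne/day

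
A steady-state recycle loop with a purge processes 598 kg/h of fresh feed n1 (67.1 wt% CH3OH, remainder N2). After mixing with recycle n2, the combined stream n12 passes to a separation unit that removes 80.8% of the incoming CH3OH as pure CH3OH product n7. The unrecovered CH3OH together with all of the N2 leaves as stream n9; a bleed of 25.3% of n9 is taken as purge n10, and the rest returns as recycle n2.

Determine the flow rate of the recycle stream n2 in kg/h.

N2 enters only via n1 and leaves only via the purge: 598×0.329 = 0.253×(N2 in n9), and the separation unit passes all N2, so N2 in n12 = N2 in n9 = 777.64 kg/h.
CH3OH in n12: m_A = 598×0.671 + (1−0.253)·(1−0.808)·m_A, so m_A = 401.26/0.8566 = 468.44 kg/h.
n9 = (1−0.808)×468.44 + 777.64 = 867.58 kg/h.
Recycle n2 = (1−0.253)×867.58 = 648.08 kg/h.

648.1 kg/h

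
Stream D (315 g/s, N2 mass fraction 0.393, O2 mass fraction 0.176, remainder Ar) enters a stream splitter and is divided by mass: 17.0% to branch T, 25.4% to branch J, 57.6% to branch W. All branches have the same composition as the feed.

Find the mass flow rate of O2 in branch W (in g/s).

Branch W total = 0.576×315 = 181.44 g/s.
O2 in W = 0.176×181.44 = 31.933 g/s.

31.93 g/s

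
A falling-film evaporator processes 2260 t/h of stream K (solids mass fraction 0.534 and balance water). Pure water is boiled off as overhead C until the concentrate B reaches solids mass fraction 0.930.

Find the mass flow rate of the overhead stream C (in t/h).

solids is conserved: 2260×0.534 = 1206.8 t/h all reports to the concentrate.
Concentrate = 1206.8/(target fraction) = 1297.7 t/h.
Overhead = 2260 − 1297.7 = 962.32 t/h.

962.3 t/h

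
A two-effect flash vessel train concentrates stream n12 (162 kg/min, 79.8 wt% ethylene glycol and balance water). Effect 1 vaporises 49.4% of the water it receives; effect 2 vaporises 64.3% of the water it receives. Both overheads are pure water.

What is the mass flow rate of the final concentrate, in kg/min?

135.2 kg/min

water in feed = 162×0.202 = 32.724 kg/min.
After stage 1: water left = (1−0.494)×32.724 = 16.558; stream total = 145.83 kg/min.
After stage 2: water left = (1−0.643)×16.558 = 5.9113; final concentrate = 135.19 kg/min.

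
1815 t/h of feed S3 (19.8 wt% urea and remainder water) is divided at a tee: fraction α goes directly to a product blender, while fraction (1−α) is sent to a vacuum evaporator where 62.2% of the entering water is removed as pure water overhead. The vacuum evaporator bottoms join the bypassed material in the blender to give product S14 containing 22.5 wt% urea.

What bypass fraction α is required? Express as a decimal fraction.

All 1815×0.198 = 359.37 t/h of urea reaches S14, so S14 = 359.37/0.225 = 1597.2 t/h and vapour = 217.8 t/h.
The evaporator receives (1−α)·1815 of feed at 0.802 water and removes 0.622 of that water:
0.622×0.802×(1−α)×1815 = 217.8
(1−α) = 217.8/905.4 = 0.2406;  α = 0.7594.

0.759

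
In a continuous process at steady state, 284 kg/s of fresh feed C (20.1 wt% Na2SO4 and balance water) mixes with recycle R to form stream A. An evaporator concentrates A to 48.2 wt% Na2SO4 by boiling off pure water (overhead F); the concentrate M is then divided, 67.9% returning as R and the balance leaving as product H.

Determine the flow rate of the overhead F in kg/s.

165.6 kg/s

Overall Na2SO4 balance (none leaves overhead): Na2SO4 in fresh feed = Na2SO4 in product, i.e. 284×0.201 = (1−0.679)·M·0.482.
M = 57.084/(0.482×0.321) = 368.95 kg/s.
Recycle R = 0.679×368.95 = 250.51 kg/s.
Combined feed A = 284 + 250.51 = 534.51 kg/s.
Overhead F = A − M = 534.51 − 368.95 = 165.57 kg/s.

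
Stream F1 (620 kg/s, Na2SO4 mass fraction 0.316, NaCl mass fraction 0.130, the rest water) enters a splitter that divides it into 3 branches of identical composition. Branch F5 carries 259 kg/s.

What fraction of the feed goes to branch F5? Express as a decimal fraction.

Fraction to F5 = 259/620 = 0.4177.

0.418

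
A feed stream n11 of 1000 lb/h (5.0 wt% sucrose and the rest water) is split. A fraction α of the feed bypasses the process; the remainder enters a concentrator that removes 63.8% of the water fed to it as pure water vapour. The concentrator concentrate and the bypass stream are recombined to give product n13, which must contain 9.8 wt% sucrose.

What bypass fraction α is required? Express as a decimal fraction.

All 1000×0.050 = 50 lb/h of sucrose reaches n13, so n13 = 50/0.098 = 510.2 lb/h and vapour = 489.8 lb/h.
The evaporator receives (1−α)·1000 of feed at 0.950 water and removes 0.638 of that water:
0.638×0.950×(1−α)×1000 = 489.8
(1−α) = 489.8/606.1 = 0.8081;  α = 0.1919.

0.192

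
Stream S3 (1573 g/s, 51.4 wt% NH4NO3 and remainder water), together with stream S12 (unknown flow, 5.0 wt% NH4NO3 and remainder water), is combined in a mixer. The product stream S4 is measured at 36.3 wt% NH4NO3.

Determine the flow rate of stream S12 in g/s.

Let S12 be the unknown flow. Total out = 1573 + S12.
NH4NO3 balance: 808.52 + 0.050·S12 = 0.363·(1573 + S12)
(0.050 − 0.363)·S12 = 0.363×1573 − 808.52 = -237.52
S12 = -237.52 / -0.313 = 758.86 g/s

758.9 g/s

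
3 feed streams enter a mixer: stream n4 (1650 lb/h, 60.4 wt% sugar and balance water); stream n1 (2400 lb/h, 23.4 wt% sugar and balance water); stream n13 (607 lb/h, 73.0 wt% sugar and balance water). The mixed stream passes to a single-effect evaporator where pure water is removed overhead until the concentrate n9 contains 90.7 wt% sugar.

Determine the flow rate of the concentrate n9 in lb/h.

2207 lb/h

sugar entering = 1650×0.604 + 2400×0.234 + 607×0.730 = 2001.3 lb/h.
All sugar reports to n9, so n9 = 2001.3/0.907 = 2206.5 lb/h.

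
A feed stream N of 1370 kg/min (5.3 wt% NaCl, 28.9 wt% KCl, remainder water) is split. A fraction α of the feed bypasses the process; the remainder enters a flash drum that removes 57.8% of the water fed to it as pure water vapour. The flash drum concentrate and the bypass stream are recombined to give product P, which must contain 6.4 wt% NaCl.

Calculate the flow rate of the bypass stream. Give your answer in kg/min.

750.9 kg/min

All 1370×0.053 = 72.61 kg/min of NaCl reaches P, so P = 72.61/0.064 = 1134.5 kg/min and vapour = 235.47 kg/min.
The evaporator receives (1−α)·1370 of feed at 0.658 water and removes 0.578 of that water:
0.578×0.658×(1−α)×1370 = 235.47
(1−α) = 235.47/521.04 = 0.4519;  α = 0.5481.
Bypass flow = 0.5481×1370 = 750.87 kg/min.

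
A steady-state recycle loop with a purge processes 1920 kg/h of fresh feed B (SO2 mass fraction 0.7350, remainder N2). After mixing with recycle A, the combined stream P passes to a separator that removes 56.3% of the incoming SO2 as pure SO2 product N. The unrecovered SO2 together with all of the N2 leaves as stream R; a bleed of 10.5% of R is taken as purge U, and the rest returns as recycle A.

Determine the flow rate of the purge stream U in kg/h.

N2 enters only via B and leaves only via the purge: 1920×0.265 = 0.105×(N2 in R), and the separator passes all N2, so N2 in P = N2 in R = 4845.7 kg/h.
SO2 in P: m_A = 1920×0.735 + (1−0.105)·(1−0.563)·m_A, so m_A = 1411.2/0.6089 = 2317.7 kg/h.
R = (1−0.563)×2317.7 + 4845.7 = 5858.5 kg/h.
Purge U = 0.105×5858.5 = 615.15 kg/h.

615.1 kg/h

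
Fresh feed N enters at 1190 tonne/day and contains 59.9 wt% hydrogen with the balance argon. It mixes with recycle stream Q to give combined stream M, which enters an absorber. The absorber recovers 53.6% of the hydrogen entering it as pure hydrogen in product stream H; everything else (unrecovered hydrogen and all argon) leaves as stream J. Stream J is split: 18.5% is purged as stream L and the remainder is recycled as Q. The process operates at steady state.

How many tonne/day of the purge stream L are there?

575.6 tonne/day

argon enters only via N and leaves only via the purge: 1190×0.401 = 0.185×(argon in J), and the absorber passes all argon, so argon in M = argon in J = 2579.4 tonne/day.
hydrogen in M: m_A = 1190×0.599 + (1−0.185)·(1−0.536)·m_A, so m_A = 712.81/0.6218 = 1146.3 tonne/day.
J = (1−0.536)×1146.3 + 2579.4 = 3111.3 tonne/day.
Purge L = 0.185×3111.3 = 575.59 tonne/day.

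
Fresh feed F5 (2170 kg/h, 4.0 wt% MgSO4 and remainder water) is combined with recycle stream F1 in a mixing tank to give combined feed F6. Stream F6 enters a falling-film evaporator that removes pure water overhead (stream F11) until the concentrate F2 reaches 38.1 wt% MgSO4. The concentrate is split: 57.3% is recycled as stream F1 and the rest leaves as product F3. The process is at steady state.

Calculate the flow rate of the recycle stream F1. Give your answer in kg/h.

305.7 kg/h

Overall MgSO4 balance (none leaves overhead): MgSO4 in fresh feed = MgSO4 in product, i.e. 2170×0.040 = (1−0.573)·F2·0.381.
F2 = 86.8/(0.381×0.427) = 533.54 kg/h.
Recycle F1 = 0.573×533.54 = 305.72 kg/h.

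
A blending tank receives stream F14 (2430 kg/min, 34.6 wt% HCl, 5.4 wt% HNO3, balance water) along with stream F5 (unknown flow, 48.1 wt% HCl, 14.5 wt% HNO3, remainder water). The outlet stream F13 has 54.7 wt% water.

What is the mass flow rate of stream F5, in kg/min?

Let F5 be the unknown flow. Total out = 2430 + F5.
water balance: 1458 + 0.374·F5 = 0.547·(2430 + F5)
(0.374 − 0.547)·F5 = 0.547×2430 − 1458 = -128.79
F5 = -128.79 / -0.173 = 744.45 kg/min

744.5 kg/min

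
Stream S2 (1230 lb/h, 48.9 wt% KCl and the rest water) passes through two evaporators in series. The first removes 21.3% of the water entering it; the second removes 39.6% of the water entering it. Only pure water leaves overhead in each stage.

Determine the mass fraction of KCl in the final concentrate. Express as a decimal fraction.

water in feed = 1230×0.511 = 628.53 lb/h.
After stage 1: water left = (1−0.213)×628.53 = 494.65; stream total = 1096.1 lb/h.
After stage 2: water left = (1−0.396)×494.65 = 298.77; final concentrate = 900.24 lb/h.
KCl fraction = 601.47/900.24 = 0.668.

0.668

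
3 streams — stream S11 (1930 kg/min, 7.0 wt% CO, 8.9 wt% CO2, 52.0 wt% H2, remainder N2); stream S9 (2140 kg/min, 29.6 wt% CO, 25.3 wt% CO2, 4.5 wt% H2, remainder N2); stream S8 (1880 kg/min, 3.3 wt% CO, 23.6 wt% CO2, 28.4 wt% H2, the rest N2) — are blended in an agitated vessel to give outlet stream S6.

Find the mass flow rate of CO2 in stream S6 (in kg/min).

CO2 out = CO2 in = 1930×0.089 + 2140×0.253 + 1880×0.236 = 1156.9 kg/min.

1157 kg/min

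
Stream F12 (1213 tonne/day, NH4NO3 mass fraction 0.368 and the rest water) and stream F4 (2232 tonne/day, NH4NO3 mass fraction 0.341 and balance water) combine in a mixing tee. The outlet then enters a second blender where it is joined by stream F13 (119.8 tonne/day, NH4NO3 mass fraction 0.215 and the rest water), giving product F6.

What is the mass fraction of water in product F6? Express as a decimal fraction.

0.654

Overall, product flow = 3564.8 tonne/day.
water in = 1213×0.632 + 2232×0.659 + 119.8×0.785 = 2331.5 tonne/day.
water fraction in F6 = 0.654.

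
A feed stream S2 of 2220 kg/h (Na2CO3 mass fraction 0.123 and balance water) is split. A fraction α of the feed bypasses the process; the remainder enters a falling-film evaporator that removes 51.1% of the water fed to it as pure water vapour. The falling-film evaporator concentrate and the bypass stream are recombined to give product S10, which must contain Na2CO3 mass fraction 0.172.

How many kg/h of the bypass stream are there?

808.8 kg/h

All 2220×0.123 = 273.06 kg/h of Na2CO3 reaches S10, so S10 = 273.06/0.172 = 1587.6 kg/h and vapour = 632.44 kg/h.
The evaporator receives (1−α)·2220 of feed at 0.877 water and removes 0.511 of that water:
0.511×0.877×(1−α)×2220 = 632.44
(1−α) = 632.44/994.89 = 0.6357;  α = 0.3643.
Bypass flow = 0.3643×2220 = 808.76 kg/h.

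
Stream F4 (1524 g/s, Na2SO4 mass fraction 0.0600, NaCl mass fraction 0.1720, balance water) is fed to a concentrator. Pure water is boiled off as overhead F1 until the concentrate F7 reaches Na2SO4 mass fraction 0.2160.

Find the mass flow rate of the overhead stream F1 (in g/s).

1101 g/s

Na2SO4 is conserved: 1524×0.060 = 91.44 g/s all reports to the concentrate.
Concentrate = 91.44/(target fraction) = 423.33 g/s.
Overhead = 1524 − 423.33 = 1100.7 g/s.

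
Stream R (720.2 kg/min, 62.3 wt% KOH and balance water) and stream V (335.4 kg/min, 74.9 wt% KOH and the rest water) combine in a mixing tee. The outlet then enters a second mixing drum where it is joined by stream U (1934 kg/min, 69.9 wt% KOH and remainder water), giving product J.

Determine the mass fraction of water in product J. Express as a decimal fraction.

Overall, product flow = 2989.6 kg/min.
water in = 720.2×0.377 + 335.4×0.251 + 1934×0.301 = 937.83 kg/min.
water fraction in J = 0.314.

0.314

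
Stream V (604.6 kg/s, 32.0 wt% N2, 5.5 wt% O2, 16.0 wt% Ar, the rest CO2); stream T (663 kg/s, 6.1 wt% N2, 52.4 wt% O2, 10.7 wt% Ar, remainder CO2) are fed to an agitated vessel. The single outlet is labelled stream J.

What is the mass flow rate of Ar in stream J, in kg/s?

Ar out = Ar in = 604.6×0.160 + 663×0.107 = 167.68 kg/s.

167.7 kg/s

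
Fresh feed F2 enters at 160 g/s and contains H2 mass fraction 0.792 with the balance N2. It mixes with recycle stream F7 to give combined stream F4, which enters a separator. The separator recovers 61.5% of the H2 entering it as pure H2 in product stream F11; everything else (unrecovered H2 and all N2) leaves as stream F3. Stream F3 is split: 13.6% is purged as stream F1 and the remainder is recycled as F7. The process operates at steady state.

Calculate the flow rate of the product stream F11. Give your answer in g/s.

H2 in F4: m_A = 160×0.792 + (1−0.136)·(1−0.615)·m_A, so m_A = 126.72/0.6674 = 189.88 g/s.
Product F11 = 0.615×189.88 = 116.78 g/s.

116.8 g/s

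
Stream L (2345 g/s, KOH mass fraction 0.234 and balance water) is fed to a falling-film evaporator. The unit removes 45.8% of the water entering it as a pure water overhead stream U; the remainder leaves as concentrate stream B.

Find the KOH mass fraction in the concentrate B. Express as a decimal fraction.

KOH is not removed: 2345×0.234 = 548.73 g/s of KOH enters B.
water entering = 2345×0.766 = 1796.3 g/s; overhead removed = 0.458×1796.3 = 822.69 g/s.
Concentrate = 2345 − 822.69 = 1522.3 g/s.
Mass fraction = 548.73/1522.3 = 0.360.

0.360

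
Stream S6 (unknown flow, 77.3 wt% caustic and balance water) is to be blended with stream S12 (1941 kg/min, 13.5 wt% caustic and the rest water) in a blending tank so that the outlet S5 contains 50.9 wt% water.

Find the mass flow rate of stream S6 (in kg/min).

Let S6 be the unknown flow. Total out = 1941 + S6.
water balance: 1679 + 0.227·S6 = 0.509·(1941 + S6)
(0.227 − 0.509)·S6 = 0.509×1941 − 1679 = -691
S6 = -691 / -0.282 = 2450.3 kg/min

2450 kg/min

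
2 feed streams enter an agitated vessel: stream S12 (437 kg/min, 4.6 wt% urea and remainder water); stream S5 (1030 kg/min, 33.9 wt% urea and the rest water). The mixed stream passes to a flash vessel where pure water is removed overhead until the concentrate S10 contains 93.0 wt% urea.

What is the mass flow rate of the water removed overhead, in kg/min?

urea entering = 437×0.046 + 1030×0.339 = 369.27 kg/min.
All urea reports to S10, so S10 = 369.27/0.930 = 397.07 kg/min.
Total feed = 1467 kg/min; overhead = 1467 − 397.07 = 1069.9 kg/min.

1070 kg/min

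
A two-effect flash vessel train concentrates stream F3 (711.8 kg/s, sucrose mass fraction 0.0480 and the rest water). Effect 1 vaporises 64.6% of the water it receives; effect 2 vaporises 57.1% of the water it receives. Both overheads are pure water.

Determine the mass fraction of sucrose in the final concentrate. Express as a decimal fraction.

0.2493

water in feed = 711.8×0.952 = 677.63 kg/s.
After stage 1: water left = (1−0.646)×677.63 = 239.88; stream total = 274.05 kg/s.
After stage 2: water left = (1−0.571)×239.88 = 102.91; final concentrate = 137.08 kg/s.
sucrose fraction = 34.166/137.08 = 0.2493.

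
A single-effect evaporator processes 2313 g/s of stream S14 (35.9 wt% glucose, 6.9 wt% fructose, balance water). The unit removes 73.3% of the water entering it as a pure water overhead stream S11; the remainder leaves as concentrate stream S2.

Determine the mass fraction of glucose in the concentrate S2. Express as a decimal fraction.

0.6182

glucose is not removed: 2313×0.359 = 830.37 g/s of glucose enters S2.
water entering = 2313×0.572 = 1323 g/s; overhead removed = 0.733×1323 = 969.79 g/s.
Concentrate = 2313 − 969.79 = 1343.2 g/s.
Mass fraction = 830.37/1343.2 = 0.6182.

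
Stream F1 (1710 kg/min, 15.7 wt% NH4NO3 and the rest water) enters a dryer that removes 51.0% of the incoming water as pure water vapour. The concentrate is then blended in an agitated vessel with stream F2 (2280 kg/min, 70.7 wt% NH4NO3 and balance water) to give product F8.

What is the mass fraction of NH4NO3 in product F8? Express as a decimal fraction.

Vapour removed = 0.510×0.843×1710 = 735.18 kg/min; concentrate = 974.82 kg/min.
NH4NO3 reaching the mixer = 268.47 (from concentrate) + 2280×0.707 = 1880.4 kg/min.
Product flow = 974.82 + 2280 = 3254.8 kg/min; NH4NO3 fraction = 0.578.

0.578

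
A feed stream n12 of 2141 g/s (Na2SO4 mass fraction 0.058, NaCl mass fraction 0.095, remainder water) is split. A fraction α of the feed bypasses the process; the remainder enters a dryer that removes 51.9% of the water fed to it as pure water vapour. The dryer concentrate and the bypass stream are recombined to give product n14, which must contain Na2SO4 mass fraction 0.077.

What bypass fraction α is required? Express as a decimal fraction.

0.439

All 2141×0.058 = 124.18 g/s of Na2SO4 reaches n14, so n14 = 124.18/0.077 = 1612.7 g/s and vapour = 528.3 g/s.
The evaporator receives (1−α)·2141 of feed at 0.847 water and removes 0.519 of that water:
0.519×0.847×(1−α)×2141 = 528.3
(1−α) = 528.3/941.17 = 0.5613;  α = 0.4387.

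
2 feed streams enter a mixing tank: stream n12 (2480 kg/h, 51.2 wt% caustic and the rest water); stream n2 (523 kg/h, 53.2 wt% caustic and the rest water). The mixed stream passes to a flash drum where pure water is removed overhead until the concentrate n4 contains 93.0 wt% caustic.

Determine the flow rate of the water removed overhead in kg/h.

caustic entering = 2480×0.512 + 523×0.532 = 1548 kg/h.
All caustic reports to n4, so n4 = 1548/0.930 = 1664.5 kg/h.
Total feed = 3003 kg/h; overhead = 3003 − 1664.5 = 1338.5 kg/h.

1338 kg/h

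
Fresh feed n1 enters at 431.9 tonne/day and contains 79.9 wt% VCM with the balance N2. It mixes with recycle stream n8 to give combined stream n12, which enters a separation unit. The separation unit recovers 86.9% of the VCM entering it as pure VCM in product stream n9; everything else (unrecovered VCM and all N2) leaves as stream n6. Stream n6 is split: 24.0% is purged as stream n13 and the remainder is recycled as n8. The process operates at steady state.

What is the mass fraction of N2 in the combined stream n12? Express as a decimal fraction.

N2 enters only via n1 and leaves only via the purge: 431.9×0.201 = 0.240×(N2 in n6), and the separation unit passes all N2, so N2 in n12 = N2 in n6 = 361.72 tonne/day.
VCM in n12: m_A = 431.9×0.799 + (1−0.240)·(1−0.869)·m_A, so m_A = 345.09/0.9004 = 383.24 tonne/day.
n12 = 383.24 + 361.72 = 744.96 tonne/day.
N2 fraction in n12 = 361.72/744.96 = 0.4856.

0.4856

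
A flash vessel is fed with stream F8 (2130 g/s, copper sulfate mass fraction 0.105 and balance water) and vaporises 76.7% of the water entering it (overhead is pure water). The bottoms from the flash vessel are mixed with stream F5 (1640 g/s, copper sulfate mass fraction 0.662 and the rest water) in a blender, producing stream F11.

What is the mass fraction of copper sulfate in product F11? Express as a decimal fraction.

Vapour removed = 0.767×0.895×2130 = 1462.2 g/s; concentrate = 667.83 g/s.
copper sulfate reaching the mixer = 223.65 (from concentrate) + 1640×0.662 = 1309.3 g/s.
Product flow = 667.83 + 1640 = 2307.8 g/s; copper sulfate fraction = 0.567.

0.567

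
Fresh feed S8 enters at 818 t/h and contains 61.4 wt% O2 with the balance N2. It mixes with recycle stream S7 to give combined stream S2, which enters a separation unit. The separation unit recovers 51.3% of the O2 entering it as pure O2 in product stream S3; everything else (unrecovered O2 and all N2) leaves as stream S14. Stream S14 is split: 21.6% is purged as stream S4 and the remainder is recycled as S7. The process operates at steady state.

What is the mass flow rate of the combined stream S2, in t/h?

2274 t/h

N2 enters only via S8 and leaves only via the purge: 818×0.386 = 0.216×(N2 in S14), and the separation unit passes all N2, so N2 in S2 = N2 in S14 = 1461.8 t/h.
O2 in S2: m_A = 818×0.614 + (1−0.216)·(1−0.513)·m_A, so m_A = 502.25/0.6182 = 812.45 t/h.
S2 = 812.45 + 1461.8 = 2274.2 t/h.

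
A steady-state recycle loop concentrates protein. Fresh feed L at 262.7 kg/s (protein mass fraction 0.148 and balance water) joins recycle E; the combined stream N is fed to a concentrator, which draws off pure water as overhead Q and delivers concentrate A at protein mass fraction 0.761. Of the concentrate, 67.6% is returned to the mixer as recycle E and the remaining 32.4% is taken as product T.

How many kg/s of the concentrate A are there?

Overall protein balance (none leaves overhead): protein in fresh feed = protein in product, i.e. 262.7×0.148 = (1−0.676)·A·0.761.
A = 38.88/(0.761×0.324) = 157.69 kg/s.

157.7 kg/s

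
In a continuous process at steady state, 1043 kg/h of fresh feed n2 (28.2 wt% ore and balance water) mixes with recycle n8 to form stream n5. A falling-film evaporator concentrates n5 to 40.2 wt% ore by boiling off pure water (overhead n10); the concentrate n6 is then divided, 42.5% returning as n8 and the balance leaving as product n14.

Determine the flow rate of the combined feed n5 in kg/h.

Overall ore balance (none leaves overhead): ore in fresh feed = ore in product, i.e. 1043×0.282 = (1−0.425)·n6·0.402.
n6 = 294.13/(0.402×0.575) = 1272.4 kg/h.
Recycle n8 = 0.425×1272.4 = 540.79 kg/h.
Combined feed n5 = 1043 + 540.79 = 1583.8 kg/h.

1584 kg/h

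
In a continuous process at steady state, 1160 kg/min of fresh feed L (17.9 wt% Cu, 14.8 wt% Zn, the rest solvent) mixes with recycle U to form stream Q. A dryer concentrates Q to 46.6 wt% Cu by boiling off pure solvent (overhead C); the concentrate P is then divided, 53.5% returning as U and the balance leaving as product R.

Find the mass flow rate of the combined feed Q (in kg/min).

1673 kg/min

Overall Cu balance (none leaves overhead): Cu in fresh feed = Cu in product, i.e. 1160×0.179 = (1−0.535)·P·0.466.
P = 207.64/(0.466×0.465) = 958.24 kg/min.
Recycle U = 0.535×958.24 = 512.66 kg/min.
Combined feed Q = 1160 + 512.66 = 1672.7 kg/min.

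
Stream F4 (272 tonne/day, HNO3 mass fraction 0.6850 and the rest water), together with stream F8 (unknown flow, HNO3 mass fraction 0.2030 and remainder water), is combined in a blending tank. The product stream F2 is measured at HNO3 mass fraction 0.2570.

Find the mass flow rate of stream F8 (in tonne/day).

2156 tonne/day

Let F8 be the unknown flow. Total out = 272 + F8.
HNO3 balance: 186.32 + 0.203·F8 = 0.257·(272 + F8)
(0.203 − 0.257)·F8 = 0.257×272 − 186.32 = -116.42
F8 = -116.42 / -0.054 = 2155.9 tonne/day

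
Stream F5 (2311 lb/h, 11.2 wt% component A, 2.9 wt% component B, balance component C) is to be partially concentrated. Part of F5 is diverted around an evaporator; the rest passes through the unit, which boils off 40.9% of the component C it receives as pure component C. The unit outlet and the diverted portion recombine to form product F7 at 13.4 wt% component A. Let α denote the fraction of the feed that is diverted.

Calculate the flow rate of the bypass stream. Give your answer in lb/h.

All 2311×0.112 = 258.83 lb/h of component A reaches F7, so F7 = 258.83/0.134 = 1931.6 lb/h and vapour = 379.42 lb/h.
The evaporator receives (1−α)·2311 of feed at 0.859 component C and removes 0.409 of that component C:
0.409×0.859×(1−α)×2311 = 379.42
(1−α) = 379.42/811.93 = 0.4673;  α = 0.5327.
Bypass flow = 0.5327×2311 = 1231.1 lb/h.

1231 lb/h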